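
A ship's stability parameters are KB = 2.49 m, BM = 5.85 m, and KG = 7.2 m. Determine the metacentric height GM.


Formula: GM = KB + BM - KG
Step 1 — KM = KB + BM = 2.49 + 5.85 = 8.34 m
Step 2 — GM = KM - KG = 8.34 - 7.2 = 1.14 m

1.14 m


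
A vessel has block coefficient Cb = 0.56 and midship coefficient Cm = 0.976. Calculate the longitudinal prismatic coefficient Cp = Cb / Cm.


Formula: Cp = Cb / Cm
Substituting: Cp = 0.56 / 0.976
Result: Cp ≈ 0.57377 (5 s.f.)

0.57377


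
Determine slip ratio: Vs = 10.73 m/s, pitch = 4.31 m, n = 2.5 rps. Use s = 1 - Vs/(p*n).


Formula: s = 1 - Vs / (p * n)
Step 1 — p * n = 4.31 * 2.5 = 10.775
Step 2 — Vs / (p*n) = 10.73 / 10.775 = 0.995824 (6 d.p.)
Step 3 — s = 1 - 0.995824 = 0.004176

0.004176


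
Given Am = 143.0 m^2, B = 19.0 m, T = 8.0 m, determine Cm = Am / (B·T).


Formula: Cm = Am / (B * T)
Step 1 — B * T = 19.0 * 8.0 = 152.0 m^2
Step 2 — Cm = 143.0 / 152.0 ≈ 0.94079 (5 s.f.)

0.94079


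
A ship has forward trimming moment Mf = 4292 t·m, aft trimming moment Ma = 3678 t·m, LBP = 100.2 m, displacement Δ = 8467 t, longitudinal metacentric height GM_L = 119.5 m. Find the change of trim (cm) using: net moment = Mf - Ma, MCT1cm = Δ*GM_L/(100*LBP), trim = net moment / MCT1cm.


Formula: net trimming moment = Mf - Ma; MCT1cm = Δ*GM_L/(100*LBP); trim = net moment / MCT1cm
Step 1 — net trimming moment = 4292 - 3678 = 614 t·m
Step 2 — MCT1cm = 8467 * 119.5 / (100 * 100.2) = 100.9787 t·m/cm
Step 3 — trim = 614 / 100.9787 ≈ 6.0805 cm (5 s.f.)

6.0805 cm


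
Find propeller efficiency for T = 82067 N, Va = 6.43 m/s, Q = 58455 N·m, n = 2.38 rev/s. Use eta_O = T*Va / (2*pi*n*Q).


Formula: eta = T * Va / (2 * pi * n * Q)
Step 1 — numerator = T * Va = 82067 * 6.43 = 527690.81
Step 2 — 2 * pi * n = 2 * pi * 2.38 = 14.953981
Step 3 — denominator = 14.953981 * 58455 = 874134.96
Step 4 — eta = 527690.81 / 874134.96 ≈ 0.60367 (5 s.f.)

0.60367


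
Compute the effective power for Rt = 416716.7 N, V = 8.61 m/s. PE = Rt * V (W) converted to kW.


Formula: PE = Rt * V / 1000 (kW)
Step 1 — PE (W) = 416716.7 * 8.61 = 3587930.787 W
Step 2 — PE (kW) = 3587930.787 / 1000 ≈ 3587.9 kW (5 s.f.)

3587.9 kW


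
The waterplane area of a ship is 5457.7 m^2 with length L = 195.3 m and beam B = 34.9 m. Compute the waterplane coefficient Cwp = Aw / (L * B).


Formula: Cwp = Aw / (L * B)
Step 1 — L * B = 195.3 * 34.9 = 6815.97 m^2
Step 2 — Cwp = 5457.7 / 6815.97 ≈ 0.80072 (5 s.f.)

0.80072


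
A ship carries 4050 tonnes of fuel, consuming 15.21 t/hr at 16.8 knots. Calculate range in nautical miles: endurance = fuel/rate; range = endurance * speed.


Formula: endurance = fuel / rate; range = endurance * speed
Step 1 — endurance = 4050 / 15.21 = 266.2722 hours
Step 2 — range = 266.2722 * 16.8 ≈ 4473.4 nautical miles (5 s.f.)

4473.4 NM


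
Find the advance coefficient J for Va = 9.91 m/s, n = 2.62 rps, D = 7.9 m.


Formula: J = Va / (n * D)
Step 1 — n * D = 2.62 * 7.9 = 20.698
Step 2 — J = 9.91 / 20.698 ≈ 0.47879 (5 s.f.)

0.47879


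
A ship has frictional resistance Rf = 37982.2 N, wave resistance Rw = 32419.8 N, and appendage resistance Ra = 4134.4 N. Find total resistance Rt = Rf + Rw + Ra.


Formula: Rt = Rf + Rw + Ra
Substituting: Rt = 37982.2 + 32419.8 + 4134.4
Result: Rt = 74536.4 N

74536.4 N


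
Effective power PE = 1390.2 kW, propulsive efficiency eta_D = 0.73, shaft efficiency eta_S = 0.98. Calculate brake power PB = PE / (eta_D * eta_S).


Formula: PB = PE / (eta_D * eta_S)
Step 1 — combined efficiency = eta_D * eta_S = 0.73 * 0.98 = 0.7154
Step 2 — PB = 1390.2 / 0.7154 ≈ 1943.2 kW (5 s.f.)

1943.2 kW


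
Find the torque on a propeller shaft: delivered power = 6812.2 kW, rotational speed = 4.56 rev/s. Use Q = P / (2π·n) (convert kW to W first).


Formula: Q = P_W / (2 * pi * n)
Step 1 — P_W = 6812.2 kW * 1000 = 6812200.0 W
Step 2 — 2 * pi * n = 2 * pi * 4.56 = 28.651325
Step 3 — Q = 6812200.0 / 28.651325 ≈ 237760 N·m (5 s.f.)

237760 N·m


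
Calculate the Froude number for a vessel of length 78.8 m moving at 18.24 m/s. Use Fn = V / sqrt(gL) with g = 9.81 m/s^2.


Formula: Fn = V / sqrt(g * L)
Step 1 — g * L = 9.81 * 78.8 = 773.028
Step 2 — sqrt(g * L) = sqrt(773.028) = 27.803381
Step 3 — Fn = 18.24 / 27.803381 ≈ 0.65604 (5 s.f.)

0.65604


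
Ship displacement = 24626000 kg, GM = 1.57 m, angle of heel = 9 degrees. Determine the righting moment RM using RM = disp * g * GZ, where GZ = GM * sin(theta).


Formula: GZ = GM * sin(theta); RM = disp * g * GZ
Step 1 — GZ = 1.57 * sin(9°) = 1.57 * 0.156434 = 0.245601 m
Step 2 — RM = 24626000 * 9.81 * 0.245601 ≈ 59333000 N·m (5 s.f.)

59333000 N·m


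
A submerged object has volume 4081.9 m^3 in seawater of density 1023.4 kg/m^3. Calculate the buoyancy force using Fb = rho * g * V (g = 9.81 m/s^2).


Formula: Fb = rho * g * V
Substituting: Fb = 1023.4 * 9.81 * 4081.9
Intermediate: 1023.4 * 9.81 = 10039.554
Result: Fb = 10039.554 * 4081.9 ≈ 40980000 N (5 s.f.)

40980000 N


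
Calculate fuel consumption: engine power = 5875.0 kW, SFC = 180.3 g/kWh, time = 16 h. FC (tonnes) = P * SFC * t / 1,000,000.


Formula: FC (tonnes) = P * SFC * t / 1,000,000
Step 1 — P * SFC * t = 5875.0 * 180.3 * 16 = 16948200.0 g
Step 2 — FC (tonnes) = 16948200.0 / 1,000,000 ≈ 16.948 tonnes (5 s.f.)

16.948 tonnes


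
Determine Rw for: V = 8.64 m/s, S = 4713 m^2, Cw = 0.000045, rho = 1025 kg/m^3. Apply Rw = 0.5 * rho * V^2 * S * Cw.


Formula: Rw = 0.5 * rho * V^2 * S * Cw
Step 1 — V^2 = 8.64^2 = 74.6496
Step 2 — 0.5 * rho * V^2 = 0.5 * 1025 * 74.6496 = 38257.92
Step 3 — Rw = 38257.92 * 4713 * 0.000045 ≈ 8113.9 N (5 s.f.)

8113.9 N


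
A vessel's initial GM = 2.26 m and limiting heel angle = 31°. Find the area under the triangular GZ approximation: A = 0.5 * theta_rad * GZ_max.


Formula: GZ_max = GM * sin(theta); Area = 0.5 * theta_rad * GZ_max
Step 1 — GZ_max = 2.26 * sin(31°) = 2.26 * 0.515038 = 1.163986 m
Step 2 — theta_rad = 31 * pi/180 = 0.541052 rad
Step 3 — Area = 0.5 * 0.541052 * 1.163986 ≈ 0.31489 m·rad (5 s.f.)

0.31489 m·rad


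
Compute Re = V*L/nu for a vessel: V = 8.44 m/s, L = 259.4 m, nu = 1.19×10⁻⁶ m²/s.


Formula: Re = V * L / nu
Step 1 — V * L = 8.44 * 259.4 = 2189.336 m^2/s
Step 2 — Re = 2189.336 / 1.19e-6 = 1.84e+09

1.84e+09


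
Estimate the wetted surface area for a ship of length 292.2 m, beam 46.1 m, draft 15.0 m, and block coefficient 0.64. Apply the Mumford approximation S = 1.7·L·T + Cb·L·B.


Formula: S = 1.7*L*T + V/T with V = Cb*L*B*T, i.e. S = L * (1.7*T + Cb*B)
Step 1 — 1.7*T = 1.7 * 15.0 = 25.5 m
Step 2 — Cb*B = 0.64 * 46.1 = 29.504 m
Step 3 — 1.7*T + Cb*B = 25.5 + 29.504 = 55.004 m
Step 4 — S = 292.2 * 55.004 ≈ 16072 m^2 (5 s.f.)

16072 m^2


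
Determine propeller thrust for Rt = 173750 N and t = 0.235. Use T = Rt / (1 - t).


Formula: T = Rt / (1 - t)
Step 1 — (1 - t) = 1 - 0.235 = 0.765
Step 2 — T = 173750 / 0.765 ≈ 227120 N (5 s.f.)

227120 N


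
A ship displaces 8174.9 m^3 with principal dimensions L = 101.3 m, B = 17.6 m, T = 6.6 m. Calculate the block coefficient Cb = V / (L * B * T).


Formula: Cb = V / (L * B * T)
Step 1 — L * B * T = 101.3 * 17.6 * 6.6 = 11767.008 m^3
Step 2 — Cb = 8174.9 / 11767.008 ≈ 0.69473 (5 s.f.)

0.69473


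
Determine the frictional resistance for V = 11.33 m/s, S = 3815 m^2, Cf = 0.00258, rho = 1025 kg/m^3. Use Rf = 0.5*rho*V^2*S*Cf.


Formula: Rf = 0.5 * rho * V^2 * S * Cf
Step 1 — V^2 = 11.33^2 = 128.3689
Step 2 — 0.5 * rho * V^2 = 0.5 * 1025 * 128.3689 = 65789.06125
Step 3 — Rf = 65789.06125 * 3815 * 0.00258 ≈ 647540 N (5 s.f.)

647540 N


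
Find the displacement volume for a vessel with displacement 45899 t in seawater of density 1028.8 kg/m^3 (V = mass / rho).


Formula: V = mass / rho
Step 1 — convert tonnes to kg: 45899 t * 1000 = 45899000 kg
Step 2 — V = 45899000 / 1028.8 ≈ 44614 m^3 (5 s.f.)

44614 m^3


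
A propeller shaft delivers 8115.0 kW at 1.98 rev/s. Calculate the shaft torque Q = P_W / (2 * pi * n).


Formula: Q = P_W / (2 * pi * n)
Step 1 — P_W = 8115.0 kW * 1000 = 8115000.0 W
Step 2 — 2 * pi * n = 2 * pi * 1.98 = 12.440707
Step 3 — Q = 8115000.0 / 12.440707 ≈ 652290 N·m (5 s.f.)

652290 N·m


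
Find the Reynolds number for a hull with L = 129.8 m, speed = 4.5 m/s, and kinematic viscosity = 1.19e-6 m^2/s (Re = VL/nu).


Formula: Re = V * L / nu
Step 1 — V * L = 4.5 * 129.8 = 584.1 m^2/s
Step 2 — Re = 584.1 / 1.19e-6 = 4.91e+08

4.91e+08


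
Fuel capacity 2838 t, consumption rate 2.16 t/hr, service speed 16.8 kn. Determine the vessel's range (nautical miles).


Formula: endurance = fuel / rate; range = endurance * speed
Step 1 — endurance = 2838 / 2.16 = 1313.8889 hours
Step 2 — range = 1313.8889 * 16.8 ≈ 22073 nautical miles (5 s.f.)

22073 NM


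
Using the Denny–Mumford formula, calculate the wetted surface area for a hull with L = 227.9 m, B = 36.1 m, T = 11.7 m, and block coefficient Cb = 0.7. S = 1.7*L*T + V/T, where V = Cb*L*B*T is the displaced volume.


Formula: S = 1.7*L*T + V/T with V = Cb*L*B*T, i.e. S = L * (1.7*T + Cb*B)
Step 1 — 1.7*T = 1.7 * 11.7 = 19.89 m
Step 2 — Cb*B = 0.7 * 36.1 = 25.27 m
Step 3 — 1.7*T + Cb*B = 19.89 + 25.27 = 45.16 m
Step 4 — S = 227.9 * 45.16 ≈ 10292 m^2 (5 s.f.)

10292 m^2


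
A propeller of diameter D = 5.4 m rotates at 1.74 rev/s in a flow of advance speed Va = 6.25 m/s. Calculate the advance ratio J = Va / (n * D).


Formula: J = Va / (n * D)
Step 1 — n * D = 1.74 * 5.4 = 9.396
Step 2 — J = 6.25 / 9.396 ≈ 0.66518 (5 s.f.)

0.66518


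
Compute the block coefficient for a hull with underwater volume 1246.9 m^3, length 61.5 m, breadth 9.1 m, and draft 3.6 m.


Formula: Cb = V / (L * B * T)
Step 1 — L * B * T = 61.5 * 9.1 * 3.6 = 2014.74 m^3
Step 2 — Cb = 1246.9 / 2014.74 ≈ 0.61889 (5 s.f.)

0.61889


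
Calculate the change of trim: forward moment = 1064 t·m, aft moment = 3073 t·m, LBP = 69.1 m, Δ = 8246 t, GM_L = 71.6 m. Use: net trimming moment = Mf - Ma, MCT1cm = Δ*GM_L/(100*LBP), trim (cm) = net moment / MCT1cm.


Formula: net trimming moment = Mf - Ma; MCT1cm = Δ*GM_L/(100*LBP); trim = net moment / MCT1cm
Step 1 — net trimming moment = 1064 - 3073 = -2009 t·m
Step 2 — MCT1cm = 8246 * 71.6 / (100 * 69.1) = 85.4434 t·m/cm
Step 3 — trim = -2009 / 85.4434 ≈ -23.513 cm (5 s.f.)

-23.513 cm


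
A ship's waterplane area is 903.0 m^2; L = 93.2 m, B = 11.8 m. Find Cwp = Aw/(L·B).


Formula: Cwp = Aw / (L * B)
Step 1 — L * B = 93.2 * 11.8 = 1099.76 m^2
Step 2 — Cwp = 903.0 / 1099.76 ≈ 0.82109 (5 s.f.)

0.82109


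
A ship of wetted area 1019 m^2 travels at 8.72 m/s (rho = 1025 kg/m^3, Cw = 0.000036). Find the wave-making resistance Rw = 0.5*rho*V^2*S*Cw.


Formula: Rw = 0.5 * rho * V^2 * S * Cw
Step 1 — V^2 = 8.72^2 = 76.0384
Step 2 — 0.5 * rho * V^2 = 0.5 * 1025 * 76.0384 = 38969.68
Step 3 — Rw = 38969.68 * 1019 * 0.000036 ≈ 1429.6 N (5 s.f.)

1429.6 N


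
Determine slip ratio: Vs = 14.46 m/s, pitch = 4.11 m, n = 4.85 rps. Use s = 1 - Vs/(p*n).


Formula: s = 1 - Vs / (p * n)
Step 1 — p * n = 4.11 * 4.85 = 19.9335
Step 2 — Vs / (p*n) = 14.46 / 19.9335 = 0.725412 (6 d.p.)
Step 3 — s = 1 - 0.725412 = 0.274588

0.274588


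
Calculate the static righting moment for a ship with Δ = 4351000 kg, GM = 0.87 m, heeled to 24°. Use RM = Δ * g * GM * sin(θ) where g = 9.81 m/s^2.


Formula: GZ = GM * sin(theta); RM = disp * g * GZ
Step 1 — GZ = 0.87 * sin(24°) = 0.87 * 0.406737 = 0.353861 m
Step 2 — RM = 4351000 * 9.81 * 0.353861 ≈ 15104000 N·m (5 s.f.)

15104000 N·m


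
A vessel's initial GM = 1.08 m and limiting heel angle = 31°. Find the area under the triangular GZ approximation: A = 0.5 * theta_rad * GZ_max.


Formula: GZ_max = GM * sin(theta); Area = 0.5 * theta_rad * GZ_max
Step 1 — GZ_max = 1.08 * sin(31°) = 1.08 * 0.515038 = 0.556241 m
Step 2 — theta_rad = 31 * pi/180 = 0.541052 rad
Step 3 — Area = 0.5 * 0.541052 * 0.556241 ≈ 0.15048 m·rad (5 s.f.)

0.15048 m·rad


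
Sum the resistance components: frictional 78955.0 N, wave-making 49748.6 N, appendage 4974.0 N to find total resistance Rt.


Formula: Rt = Rf + Rw + Ra
Substituting: Rt = 78955.0 + 49748.6 + 4974.0
Result: Rt = 133677.6 N

133677.6 N


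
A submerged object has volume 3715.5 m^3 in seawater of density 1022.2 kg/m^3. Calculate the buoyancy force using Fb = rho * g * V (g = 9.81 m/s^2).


Formula: Fb = rho * g * V
Substituting: Fb = 1022.2 * 9.81 * 3715.5
Intermediate: 1022.2 * 9.81 = 10027.782
Result: Fb = 10027.782 * 3715.5 ≈ 37258000 N (5 s.f.)

37258000 N


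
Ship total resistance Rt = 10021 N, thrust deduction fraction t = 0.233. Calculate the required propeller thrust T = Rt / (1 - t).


Formula: T = Rt / (1 - t)
Step 1 — (1 - t) = 1 - 0.233 = 0.767
Step 2 — T = 10021 / 0.767 ≈ 13065 N (5 s.f.)

13065 N


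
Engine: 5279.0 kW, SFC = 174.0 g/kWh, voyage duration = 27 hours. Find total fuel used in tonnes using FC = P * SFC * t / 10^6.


Formula: FC (tonnes) = P * SFC * t / 1,000,000
Step 1 — P * SFC * t = 5279.0 * 174.0 * 27 = 24800742.0 g
Step 2 — FC (tonnes) = 24800742.0 / 1,000,000 ≈ 24.801 tonnes (5 s.f.)

24.801 tonnes


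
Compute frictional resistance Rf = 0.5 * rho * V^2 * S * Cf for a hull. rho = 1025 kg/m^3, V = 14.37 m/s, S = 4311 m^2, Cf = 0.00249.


Formula: Rf = 0.5 * rho * V^2 * S * Cf
Step 1 — V^2 = 14.37^2 = 206.4969
Step 2 — 0.5 * rho * V^2 = 0.5 * 1025 * 206.4969 = 105829.66125
Step 3 — Rf = 105829.66125 * 4311 * 0.00249 ≈ 1136000 N (5 s.f.)

1136000 N


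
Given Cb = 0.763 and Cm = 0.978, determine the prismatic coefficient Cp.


Formula: Cp = Cb / Cm
Substituting: Cp = 0.763 / 0.978
Result: Cp ≈ 0.78016 (5 s.f.)

0.78016


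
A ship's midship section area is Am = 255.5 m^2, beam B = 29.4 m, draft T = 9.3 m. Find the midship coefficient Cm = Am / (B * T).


Formula: Cm = Am / (B * T)
Step 1 — B * T = 29.4 * 9.3 = 273.42 m^2
Step 2 — Cm = 255.5 / 273.42 ≈ 0.93446 (5 s.f.)

0.93446


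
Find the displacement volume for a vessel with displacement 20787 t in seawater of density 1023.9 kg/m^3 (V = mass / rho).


Formula: V = mass / rho
Step 1 — convert tonnes to kg: 20787 t * 1000 = 20787000 kg
Step 2 — V = 20787000 / 1023.9 ≈ 20302 m^3 (5 s.f.)

20302 m^3


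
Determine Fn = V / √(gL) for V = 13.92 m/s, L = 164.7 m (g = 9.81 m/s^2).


Formula: Fn = V / sqrt(g * L)
Step 1 — g * L = 9.81 * 164.7 = 1615.707
Step 2 — sqrt(g * L) = sqrt(1615.707) = 40.195858
Step 3 — Fn = 13.92 / 40.195858 ≈ 0.34630 (5 s.f.)

0.34630


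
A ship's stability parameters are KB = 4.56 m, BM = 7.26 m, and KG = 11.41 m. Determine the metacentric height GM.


Formula: GM = KB + BM - KG
Step 1 — KM = KB + BM = 4.56 + 7.26 = 11.82 m
Step 2 — GM = KM - KG = 11.82 - 11.41 = 0.41 m

0.41 m


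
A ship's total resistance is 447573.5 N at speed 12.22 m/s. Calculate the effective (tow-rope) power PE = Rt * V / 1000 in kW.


Formula: PE = Rt * V / 1000 (kW)
Step 1 — PE (W) = 447573.5 * 12.22 = 5469348.17 W
Step 2 — PE (kW) = 5469348.17 / 1000 ≈ 5469.3 kW (5 s.f.)

5469.3 kW


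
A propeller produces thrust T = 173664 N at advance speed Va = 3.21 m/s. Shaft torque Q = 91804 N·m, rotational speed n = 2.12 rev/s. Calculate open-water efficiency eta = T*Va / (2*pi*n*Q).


Formula: eta = T * Va / (2 * pi * n * Q)
Step 1 — numerator = T * Va = 173664 * 3.21 = 557461.44
Step 2 — 2 * pi * n = 2 * pi * 2.12 = 13.320353
Step 3 — denominator = 13.320353 * 91804 = 1222861.69
Step 4 — eta = 557461.44 / 1222861.69 ≈ 0.45587 (5 s.f.)

0.45587


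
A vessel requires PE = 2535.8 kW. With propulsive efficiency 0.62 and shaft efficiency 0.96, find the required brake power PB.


Formula: PB = PE / (eta_D * eta_S)
Step 1 — combined efficiency = eta_D * eta_S = 0.62 * 0.96 = 0.5952
Step 2 — PB = 2535.8 / 0.5952 ≈ 4260.4 kW (5 s.f.)

4260.4 kW


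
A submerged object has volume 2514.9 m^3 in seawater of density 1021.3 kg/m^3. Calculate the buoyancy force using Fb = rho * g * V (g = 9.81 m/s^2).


Formula: Fb = rho * g * V
Substituting: Fb = 1021.3 * 9.81 * 2514.9
Intermediate: 1021.3 * 9.81 = 10018.953
Result: Fb = 10018.953 * 2514.9 ≈ 25197000 N (5 s.f.)

25197000 N


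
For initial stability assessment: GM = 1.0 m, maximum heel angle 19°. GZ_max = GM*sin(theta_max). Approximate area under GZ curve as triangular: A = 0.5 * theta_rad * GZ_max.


Formula: GZ_max = GM * sin(theta); Area = 0.5 * theta_rad * GZ_max
Step 1 — GZ_max = 1.0 * sin(19°) = 1.0 * 0.325568 = 0.325568 m
Step 2 — theta_rad = 19 * pi/180 = 0.331613 rad
Step 3 — Area = 0.5 * 0.331613 * 0.325568 ≈ 0.053981 m·rad (5 s.f.)

0.053981 m·rad


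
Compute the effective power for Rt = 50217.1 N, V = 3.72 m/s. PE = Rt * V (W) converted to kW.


Formula: PE = Rt * V / 1000 (kW)
Step 1 — PE (W) = 50217.1 * 3.72 = 186807.612 W
Step 2 — PE (kW) = 186807.612 / 1000 ≈ 186.81 kW (5 s.f.)

186.81 kW


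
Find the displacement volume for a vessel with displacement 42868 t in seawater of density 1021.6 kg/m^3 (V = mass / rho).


Formula: V = mass / rho
Step 1 — convert tonnes to kg: 42868 t * 1000 = 42868000 kg
Step 2 — V = 42868000 / 1021.6 ≈ 41962 m^3 (5 s.f.)

41962 m^3


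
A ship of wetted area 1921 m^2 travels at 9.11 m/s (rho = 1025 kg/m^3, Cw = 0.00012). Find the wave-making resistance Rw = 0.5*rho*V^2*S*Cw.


Formula: Rw = 0.5 * rho * V^2 * S * Cw
Step 1 — V^2 = 9.11^2 = 82.9921
Step 2 — 0.5 * rho * V^2 = 0.5 * 1025 * 82.9921 = 42533.45125
Step 3 — Rw = 42533.45125 * 1921 * 0.00012 ≈ 9804.8 N (5 s.f.)

9804.8 N


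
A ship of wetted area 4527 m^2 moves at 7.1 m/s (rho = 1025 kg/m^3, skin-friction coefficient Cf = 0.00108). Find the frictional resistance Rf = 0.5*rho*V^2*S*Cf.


Formula: Rf = 0.5 * rho * V^2 * S * Cf
Step 1 — V^2 = 7.1^2 = 50.41
Step 2 — 0.5 * rho * V^2 = 0.5 * 1025 * 50.41 = 25835.125
Step 3 — Rf = 25835.125 * 4527 * 0.00108 ≈ 126310 N (5 s.f.)

126310 N


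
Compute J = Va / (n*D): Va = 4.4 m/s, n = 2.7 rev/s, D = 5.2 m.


Formula: J = Va / (n * D)
Step 1 — n * D = 2.7 * 5.2 = 14.04
Step 2 — J = 4.4 / 14.04 ≈ 0.31339 (5 s.f.)

0.31339


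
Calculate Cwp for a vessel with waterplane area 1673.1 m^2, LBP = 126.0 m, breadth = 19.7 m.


Formula: Cwp = Aw / (L * B)
Step 1 — L * B = 126.0 * 19.7 = 2482.2 m^2
Step 2 — Cwp = 1673.1 / 2482.2 ≈ 0.67404 (5 s.f.)

0.67404


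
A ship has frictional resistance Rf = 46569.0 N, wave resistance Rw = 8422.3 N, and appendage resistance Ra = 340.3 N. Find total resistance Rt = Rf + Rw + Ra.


Formula: Rt = Rf + Rw + Ra
Substituting: Rt = 46569.0 + 8422.3 + 340.3
Result: Rt = 55331.6 N

55331.6 N


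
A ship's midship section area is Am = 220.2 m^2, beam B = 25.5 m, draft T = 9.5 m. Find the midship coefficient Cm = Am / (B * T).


Formula: Cm = Am / (B * T)
Step 1 — B * T = 25.5 * 9.5 = 242.25 m^2
Step 2 — Cm = 220.2 / 242.25 ≈ 0.90898 (5 s.f.)

0.90898


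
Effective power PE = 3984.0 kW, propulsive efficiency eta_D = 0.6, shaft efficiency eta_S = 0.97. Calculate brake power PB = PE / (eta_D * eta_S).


Formula: PB = PE / (eta_D * eta_S)
Step 1 — combined efficiency = eta_D * eta_S = 0.6 * 0.97 = 0.582
Step 2 — PB = 3984.0 / 0.582 ≈ 6845.4 kW (5 s.f.)

6845.4 kW


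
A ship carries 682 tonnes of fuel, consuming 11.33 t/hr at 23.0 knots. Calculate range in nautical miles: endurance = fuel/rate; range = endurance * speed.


Formula: endurance = fuel / rate; range = endurance * speed
Step 1 — endurance = 682 / 11.33 = 60.1942 hours
Step 2 — range = 60.1942 * 23.0 ≈ 1384.5 nautical miles (5 s.f.)

1384.5 NM


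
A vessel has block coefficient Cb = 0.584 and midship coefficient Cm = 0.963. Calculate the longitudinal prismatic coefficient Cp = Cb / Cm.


Formula: Cp = Cb / Cm
Substituting: Cp = 0.584 / 0.963
Result: Cp ≈ 0.60644 (5 s.f.)

0.60644


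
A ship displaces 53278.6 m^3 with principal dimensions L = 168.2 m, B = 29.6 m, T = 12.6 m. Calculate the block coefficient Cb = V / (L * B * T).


Formula: Cb = V / (L * B * T)
Step 1 — L * B * T = 168.2 * 29.6 * 12.6 = 62731.872 m^3
Step 2 — Cb = 53278.6 / 62731.872 ≈ 0.84931 (5 s.f.)

0.84931


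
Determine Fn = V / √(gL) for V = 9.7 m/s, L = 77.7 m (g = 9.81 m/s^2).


Formula: Fn = V / sqrt(g * L)
Step 1 — g * L = 9.81 * 77.7 = 762.237
Step 2 — sqrt(g * L) = sqrt(762.237) = 27.60864
Step 3 — Fn = 9.7 / 27.60864 ≈ 0.35134 (5 s.f.)

0.35134


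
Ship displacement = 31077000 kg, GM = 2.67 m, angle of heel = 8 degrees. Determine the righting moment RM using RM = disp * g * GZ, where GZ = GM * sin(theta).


Formula: GZ = GM * sin(theta); RM = disp * g * GZ
Step 1 — GZ = 2.67 * sin(8°) = 2.67 * 0.139173 = 0.371592 m
Step 2 — RM = 31077000 * 9.81 * 0.371592 ≈ 113290000 N·m (5 s.f.)

113290000 N·m


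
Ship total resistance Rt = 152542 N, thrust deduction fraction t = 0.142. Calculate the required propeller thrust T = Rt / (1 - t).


Formula: T = Rt / (1 - t)
Step 1 — (1 - t) = 1 - 0.142 = 0.858
Step 2 — T = 152542 / 0.858 ≈ 177790 N (5 s.f.)

177790 N


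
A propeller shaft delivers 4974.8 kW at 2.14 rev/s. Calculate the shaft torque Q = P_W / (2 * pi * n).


Formula: Q = P_W / (2 * pi * n)
Step 1 — P_W = 4974.8 kW * 1000 = 4974800.0 W
Step 2 — 2 * pi * n = 2 * pi * 2.14 = 13.446017
Step 3 — Q = 4974800.0 / 13.446017 ≈ 369980 N·m (5 s.f.)

369980 N·m


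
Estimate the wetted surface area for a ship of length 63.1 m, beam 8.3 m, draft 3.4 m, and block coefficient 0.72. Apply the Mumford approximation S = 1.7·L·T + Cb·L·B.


Formula: S = 1.7*L*T + V/T with V = Cb*L*B*T, i.e. S = L * (1.7*T + Cb*B)
Step 1 — 1.7*T = 1.7 * 3.4 = 5.78 m
Step 2 — Cb*B = 0.72 * 8.3 = 5.976 m
Step 3 — 1.7*T + Cb*B = 5.78 + 5.976 = 11.756 m
Step 4 — S = 63.1 * 11.756 ≈ 741.80 m^2 (5 s.f.)

741.80 m^2


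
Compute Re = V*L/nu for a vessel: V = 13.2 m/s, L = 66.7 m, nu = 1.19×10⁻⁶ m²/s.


Formula: Re = V * L / nu
Step 1 — V * L = 13.2 * 66.7 = 880.44 m^2/s
Step 2 — Re = 880.44 / 1.19e-6 = 7.40e+08

7.40e+08


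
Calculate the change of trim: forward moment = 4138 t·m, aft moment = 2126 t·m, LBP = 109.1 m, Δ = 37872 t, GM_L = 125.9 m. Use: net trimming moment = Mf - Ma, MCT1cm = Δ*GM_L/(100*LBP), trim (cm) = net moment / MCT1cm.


Formula: net trimming moment = Mf - Ma; MCT1cm = Δ*GM_L/(100*LBP); trim = net moment / MCT1cm
Step 1 — net trimming moment = 4138 - 2126 = 2012 t·m
Step 2 — MCT1cm = 37872 * 125.9 / (100 * 109.1) = 437.038 t·m/cm
Step 3 — trim = 2012 / 437.038 ≈ 4.6037 cm (5 s.f.)

4.6037 cm


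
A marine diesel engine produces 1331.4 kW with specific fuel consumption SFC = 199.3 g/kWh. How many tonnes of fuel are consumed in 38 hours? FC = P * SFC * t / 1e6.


Formula: FC (tonnes) = P * SFC * t / 1,000,000
Step 1 — P * SFC * t = 1331.4 * 199.3 * 38 = 10083224.76 g
Step 2 — FC (tonnes) = 10083224.76 / 1,000,000 ≈ 10.083 tonnes (5 s.f.)

10.083 tonnes


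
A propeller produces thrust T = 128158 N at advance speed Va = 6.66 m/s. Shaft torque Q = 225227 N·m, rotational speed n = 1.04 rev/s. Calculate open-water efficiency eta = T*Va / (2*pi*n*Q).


Formula: eta = T * Va / (2 * pi * n * Q)
Step 1 — numerator = T * Va = 128158 * 6.66 = 853532.28
Step 2 — 2 * pi * n = 2 * pi * 1.04 = 6.534513
Step 3 — denominator = 6.534513 * 225227 = 1471748.76
Step 4 — eta = 853532.28 / 1471748.76 ≈ 0.57994 (5 s.f.)

0.57994


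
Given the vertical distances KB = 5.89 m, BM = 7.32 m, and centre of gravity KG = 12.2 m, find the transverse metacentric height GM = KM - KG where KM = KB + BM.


Formula: GM = KB + BM - KG
Step 1 — KM = KB + BM = 5.89 + 7.32 = 13.21 m
Step 2 — GM = KM - KG = 13.21 - 12.2 = 1.01 m

1.01 m


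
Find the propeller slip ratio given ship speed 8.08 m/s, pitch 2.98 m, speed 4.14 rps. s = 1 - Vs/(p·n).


Formula: s = 1 - Vs / (p * n)
Step 1 — p * n = 2.98 * 4.14 = 12.3372
Step 2 — Vs / (p*n) = 8.08 / 12.3372 = 0.65493 (6 d.p.)
Step 3 — s = 1 - 0.65493 = 0.34507

0.34507


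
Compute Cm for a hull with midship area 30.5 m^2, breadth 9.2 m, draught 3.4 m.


Formula: Cm = Am / (B * T)
Step 1 — B * T = 9.2 * 3.4 = 31.28 m^2
Step 2 — Cm = 30.5 / 31.28 ≈ 0.97506 (5 s.f.)

0.97506


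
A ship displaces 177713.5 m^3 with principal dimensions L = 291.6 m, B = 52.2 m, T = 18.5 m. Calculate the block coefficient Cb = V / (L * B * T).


Formula: Cb = V / (L * B * T)
Step 1 — L * B * T = 291.6 * 52.2 * 18.5 = 281598.12 m^3
Step 2 — Cb = 177713.5 / 281598.12 ≈ 0.63109 (5 s.f.)

0.63109


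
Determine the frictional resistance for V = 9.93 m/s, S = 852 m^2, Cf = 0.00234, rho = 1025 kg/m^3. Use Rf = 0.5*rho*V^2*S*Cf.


Formula: Rf = 0.5 * rho * V^2 * S * Cf
Step 1 — V^2 = 9.93^2 = 98.6049
Step 2 — 0.5 * rho * V^2 = 0.5 * 1025 * 98.6049 = 50535.01125
Step 3 — Rf = 50535.01125 * 852 * 0.00234 ≈ 100750 N (5 s.f.)

100750 N


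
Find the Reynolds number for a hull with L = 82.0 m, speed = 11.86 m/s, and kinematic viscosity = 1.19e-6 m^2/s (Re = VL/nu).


Formula: Re = V * L / nu
Step 1 — V * L = 11.86 * 82.0 = 972.52 m^2/s
Step 2 — Re = 972.52 / 1.19e-6 = 8.17e+08

8.17e+08


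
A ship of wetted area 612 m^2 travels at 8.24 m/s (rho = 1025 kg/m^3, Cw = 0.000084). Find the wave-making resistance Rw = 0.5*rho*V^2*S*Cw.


Formula: Rw = 0.5 * rho * V^2 * S * Cw
Step 1 — V^2 = 8.24^2 = 67.8976
Step 2 — 0.5 * rho * V^2 = 0.5 * 1025 * 67.8976 = 34797.52
Step 3 — Rw = 34797.52 * 612 * 0.000084 ≈ 1788.9 N (5 s.f.)

1788.9 N


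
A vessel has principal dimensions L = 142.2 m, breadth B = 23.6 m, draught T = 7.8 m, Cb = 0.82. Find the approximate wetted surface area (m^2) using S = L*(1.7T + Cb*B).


Formula: S = 1.7*L*T + V/T with V = Cb*L*B*T, i.e. S = L * (1.7*T + Cb*B)
Step 1 — 1.7*T = 1.7 * 7.8 = 13.26 m
Step 2 — Cb*B = 0.82 * 23.6 = 19.352 m
Step 3 — 1.7*T + Cb*B = 13.26 + 19.352 = 32.612 m
Step 4 — S = 142.2 * 32.612 ≈ 4637.4 m^2 (5 s.f.)

4637.4 m^2


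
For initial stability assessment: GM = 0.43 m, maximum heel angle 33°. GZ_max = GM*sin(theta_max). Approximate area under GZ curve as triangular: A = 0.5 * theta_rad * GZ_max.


Formula: GZ_max = GM * sin(theta); Area = 0.5 * theta_rad * GZ_max
Step 1 — GZ_max = 0.43 * sin(33°) = 0.43 * 0.544639 = 0.234195 m
Step 2 — theta_rad = 33 * pi/180 = 0.575959 rad
Step 3 — Area = 0.5 * 0.575959 * 0.234195 ≈ 0.067443 m·rad (5 s.f.)

0.067443 m·rad


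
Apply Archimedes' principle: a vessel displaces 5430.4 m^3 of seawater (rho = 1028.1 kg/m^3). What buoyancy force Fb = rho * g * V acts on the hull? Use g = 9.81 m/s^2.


Formula: Fb = rho * g * V
Substituting: Fb = 1028.1 * 9.81 * 5430.4
Intermediate: 1028.1 * 9.81 = 10085.661
Result: Fb = 10085.661 * 5430.4 ≈ 54769000 N (5 s.f.)

54769000 N


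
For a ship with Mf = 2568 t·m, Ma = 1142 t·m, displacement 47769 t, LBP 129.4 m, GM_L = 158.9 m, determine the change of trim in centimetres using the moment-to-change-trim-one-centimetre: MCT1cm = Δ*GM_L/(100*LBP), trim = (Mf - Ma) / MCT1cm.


Formula: net trimming moment = Mf - Ma; MCT1cm = Δ*GM_L/(100*LBP); trim = net moment / MCT1cm
Step 1 — net trimming moment = 2568 - 1142 = 1426 t·m
Step 2 — MCT1cm = 47769 * 158.9 / (100 * 129.4) = 586.5915 t·m/cm
Step 3 — trim = 1426 / 586.5915 ≈ 2.4310 cm (5 s.f.)

2.4310 cm


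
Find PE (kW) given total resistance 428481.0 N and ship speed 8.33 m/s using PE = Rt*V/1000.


Formula: PE = Rt * V / 1000 (kW)
Step 1 — PE (W) = 428481.0 * 8.33 = 3569246.73 W
Step 2 — PE (kW) = 3569246.73 / 1000 ≈ 3569.2 kW (5 s.f.)

3569.2 kW


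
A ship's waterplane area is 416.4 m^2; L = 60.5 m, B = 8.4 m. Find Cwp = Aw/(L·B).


Formula: Cwp = Aw / (L * B)
Step 1 — L * B = 60.5 * 8.4 = 508.2 m^2
Step 2 — Cwp = 416.4 / 508.2 ≈ 0.81936 (5 s.f.)

0.81936


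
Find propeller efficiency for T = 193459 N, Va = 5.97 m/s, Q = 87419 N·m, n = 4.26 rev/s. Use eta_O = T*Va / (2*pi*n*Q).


Formula: eta = T * Va / (2 * pi * n * Q)
Step 1 — numerator = T * Va = 193459 * 5.97 = 1154950.23
Step 2 — 2 * pi * n = 2 * pi * 4.26 = 26.766369
Step 3 — denominator = 26.766369 * 87419 = 2339889.21
Step 4 — eta = 1154950.23 / 2339889.21 ≈ 0.49359 (5 s.f.)

0.49359


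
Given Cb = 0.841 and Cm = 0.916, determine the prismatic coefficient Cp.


Formula: Cp = Cb / Cm
Substituting: Cp = 0.841 / 0.916
Result: Cp ≈ 0.91812 (5 s.f.)

0.91812


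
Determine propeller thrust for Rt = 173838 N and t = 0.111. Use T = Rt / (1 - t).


Formula: T = Rt / (1 - t)
Step 1 — (1 - t) = 1 - 0.111 = 0.889
Step 2 — T = 173838 / 0.889 ≈ 195540 N (5 s.f.)

195540 N


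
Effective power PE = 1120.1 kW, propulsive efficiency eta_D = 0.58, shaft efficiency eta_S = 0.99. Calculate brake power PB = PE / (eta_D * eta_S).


Formula: PB = PE / (eta_D * eta_S)
Step 1 — combined efficiency = eta_D * eta_S = 0.58 * 0.99 = 0.5742
Step 2 — PB = 1120.1 / 0.5742 ≈ 1950.7 kW (5 s.f.)

1950.7 kW


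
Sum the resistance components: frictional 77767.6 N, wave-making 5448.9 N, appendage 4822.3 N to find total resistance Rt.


Formula: Rt = Rf + Rw + Ra
Substituting: Rt = 77767.6 + 5448.9 + 4822.3
Result: Rt = 88038.8 N

88038.8 N


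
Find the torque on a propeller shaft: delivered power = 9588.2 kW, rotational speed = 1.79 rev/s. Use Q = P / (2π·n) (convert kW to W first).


Formula: Q = P_W / (2 * pi * n)
Step 1 — P_W = 9588.2 kW * 1000 = 9588200.0 W
Step 2 — 2 * pi * n = 2 * pi * 1.79 = 11.246902
Step 3 — Q = 9588200.0 / 11.246902 ≈ 852520 N·m (5 s.f.)

852520 N·m


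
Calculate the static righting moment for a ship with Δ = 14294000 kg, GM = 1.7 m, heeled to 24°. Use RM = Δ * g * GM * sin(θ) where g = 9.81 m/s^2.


Formula: GZ = GM * sin(theta); RM = disp * g * GZ
Step 1 — GZ = 1.7 * sin(24°) = 1.7 * 0.406737 = 0.691453 m
Step 2 — RM = 14294000 * 9.81 * 0.691453 ≈ 96958000 N·m (5 s.f.)

96958000 N·m


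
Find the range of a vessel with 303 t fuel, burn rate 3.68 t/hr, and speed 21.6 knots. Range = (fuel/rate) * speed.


Formula: endurance = fuel / rate; range = endurance * speed
Step 1 — endurance = 303 / 3.68 = 82.337 hours
Step 2 — range = 82.337 * 21.6 ≈ 1778.5 nautical miles (5 s.f.)

1778.5 NM


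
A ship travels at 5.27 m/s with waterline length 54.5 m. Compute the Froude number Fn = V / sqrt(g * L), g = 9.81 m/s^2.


Formula: Fn = V / sqrt(g * L)
Step 1 — g * L = 9.81 * 54.5 = 534.645
Step 2 — sqrt(g * L) = sqrt(534.645) = 23.122392
Step 3 — Fn = 5.27 / 23.122392 ≈ 0.22792 (5 s.f.)

0.22792


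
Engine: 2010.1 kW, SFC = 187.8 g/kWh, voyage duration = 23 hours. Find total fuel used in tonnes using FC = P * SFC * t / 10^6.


Formula: FC (tonnes) = P * SFC * t / 1,000,000
Step 1 — P * SFC * t = 2010.1 * 187.8 * 23 = 8682425.94 g
Step 2 — FC (tonnes) = 8682425.94 / 1,000,000 ≈ 8.6824 tonnes (5 s.f.)

8.6824 tonnes


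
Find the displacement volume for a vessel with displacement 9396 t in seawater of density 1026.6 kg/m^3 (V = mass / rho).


Formula: V = mass / rho
Step 1 — convert tonnes to kg: 9396 t * 1000 = 9396000 kg
Step 2 — V = 9396000 / 1026.6 ≈ 9152.5 m^3 (5 s.f.)

9152.5 m^3


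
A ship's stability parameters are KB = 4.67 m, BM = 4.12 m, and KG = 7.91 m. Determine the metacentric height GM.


Formula: GM = KB + BM - KG
Step 1 — KM = KB + BM = 4.67 + 4.12 = 8.79 m
Step 2 — GM = KM - KG = 8.79 - 7.91 = 0.88 m

0.88 m


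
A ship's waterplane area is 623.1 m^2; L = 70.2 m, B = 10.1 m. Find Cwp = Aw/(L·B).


Formula: Cwp = Aw / (L * B)
Step 1 — L * B = 70.2 * 10.1 = 709.02 m^2
Step 2 — Cwp = 623.1 / 709.02 ≈ 0.87882 (5 s.f.)

0.87882


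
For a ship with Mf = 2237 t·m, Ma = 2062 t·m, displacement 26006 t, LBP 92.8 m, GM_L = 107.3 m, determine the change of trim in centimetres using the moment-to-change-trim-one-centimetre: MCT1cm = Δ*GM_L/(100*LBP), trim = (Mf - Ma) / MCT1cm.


Formula: net trimming moment = Mf - Ma; MCT1cm = Δ*GM_L/(100*LBP); trim = net moment / MCT1cm
Step 1 — net trimming moment = 2237 - 2062 = 175 t·m
Step 2 — MCT1cm = 26006 * 107.3 / (100 * 92.8) = 300.6944 t·m/cm
Step 3 — trim = 175 / 300.6944 ≈ 0.58199 cm (5 s.f.)

0.58199 cm


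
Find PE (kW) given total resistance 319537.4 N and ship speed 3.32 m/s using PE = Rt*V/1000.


Formula: PE = Rt * V / 1000 (kW)
Step 1 — PE (W) = 319537.4 * 3.32 = 1060864.168 W
Step 2 — PE (kW) = 1060864.168 / 1000 ≈ 1060.9 kW (5 s.f.)

1060.9 kW


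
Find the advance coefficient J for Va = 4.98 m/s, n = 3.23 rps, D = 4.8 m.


Formula: J = Va / (n * D)
Step 1 — n * D = 3.23 * 4.8 = 15.504
Step 2 — J = 4.98 / 15.504 ≈ 0.32121 (5 s.f.)

0.32121


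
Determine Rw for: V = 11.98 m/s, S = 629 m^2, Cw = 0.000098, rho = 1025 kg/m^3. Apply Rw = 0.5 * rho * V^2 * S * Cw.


Formula: Rw = 0.5 * rho * V^2 * S * Cw
Step 1 — V^2 = 11.98^2 = 143.5204
Step 2 — 0.5 * rho * V^2 = 0.5 * 1025 * 143.5204 = 73554.205
Step 3 — Rw = 73554.205 * 629 * 0.000098 ≈ 4534.0 N (5 s.f.)

4534.0 N


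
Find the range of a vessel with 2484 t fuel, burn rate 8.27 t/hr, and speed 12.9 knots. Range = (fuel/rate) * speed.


Formula: endurance = fuel / rate; range = endurance * speed
Step 1 — endurance = 2484 / 8.27 = 300.3628 hours
Step 2 — range = 300.3628 * 12.9 ≈ 3874.7 nautical miles (5 s.f.)

3874.7 NM


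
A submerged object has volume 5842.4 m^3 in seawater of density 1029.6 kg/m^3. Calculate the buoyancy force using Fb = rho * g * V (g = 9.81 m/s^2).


Formula: Fb = rho * g * V
Substituting: Fb = 1029.6 * 9.81 * 5842.4
Intermediate: 1029.6 * 9.81 = 10100.376
Result: Fb = 10100.376 * 5842.4 ≈ 59010000 N (5 s.f.)

59010000 N


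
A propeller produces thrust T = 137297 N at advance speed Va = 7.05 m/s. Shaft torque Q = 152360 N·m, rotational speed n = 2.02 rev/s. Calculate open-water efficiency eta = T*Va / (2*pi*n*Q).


Formula: eta = T * Va / (2 * pi * n * Q)
Step 1 — numerator = T * Va = 137297 * 7.05 = 967943.85
Step 2 — 2 * pi * n = 2 * pi * 2.02 = 12.692034
Step 3 — denominator = 12.692034 * 152360 = 1933758.3
Step 4 — eta = 967943.85 / 1933758.3 ≈ 0.50055 (5 s.f.)

0.50055


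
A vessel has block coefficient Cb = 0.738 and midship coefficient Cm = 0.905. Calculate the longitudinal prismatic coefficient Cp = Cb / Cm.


Formula: Cp = Cb / Cm
Substituting: Cp = 0.738 / 0.905
Result: Cp ≈ 0.81547 (5 s.f.)

0.81547


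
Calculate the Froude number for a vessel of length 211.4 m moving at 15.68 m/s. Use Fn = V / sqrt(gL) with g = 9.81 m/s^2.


Formula: Fn = V / sqrt(g * L)
Step 1 — g * L = 9.81 * 211.4 = 2073.834
Step 2 — sqrt(g * L) = sqrt(2073.834) = 45.539368
Step 3 — Fn = 15.68 / 45.539368 ≈ 0.34432 (5 s.f.)

0.34432


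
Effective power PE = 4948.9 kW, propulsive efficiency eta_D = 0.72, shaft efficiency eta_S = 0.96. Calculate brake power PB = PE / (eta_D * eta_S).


Formula: PB = PE / (eta_D * eta_S)
Step 1 — combined efficiency = eta_D * eta_S = 0.72 * 0.96 = 0.6912
Step 2 — PB = 4948.9 / 0.6912 ≈ 7159.9 kW (5 s.f.)

7159.9 kW


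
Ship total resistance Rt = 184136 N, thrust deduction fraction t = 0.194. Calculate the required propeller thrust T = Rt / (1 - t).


Formula: T = Rt / (1 - t)
Step 1 — (1 - t) = 1 - 0.194 = 0.806
Step 2 — T = 184136 / 0.806 ≈ 228460 N (5 s.f.)

228460 N


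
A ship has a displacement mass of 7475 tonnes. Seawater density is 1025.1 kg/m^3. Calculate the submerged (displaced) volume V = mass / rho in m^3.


Formula: V = mass / rho
Step 1 — convert tonnes to kg: 7475 t * 1000 = 7475000 kg
Step 2 — V = 7475000 / 1025.1 ≈ 7292.0 m^3 (5 s.f.)

7292.0 m^3


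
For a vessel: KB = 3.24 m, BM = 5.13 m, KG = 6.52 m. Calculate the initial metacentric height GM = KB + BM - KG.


Formula: GM = KB + BM - KG
Step 1 — KM = KB + BM = 3.24 + 5.13 = 8.37 m
Step 2 — GM = KM - KG = 8.37 - 6.52 = 1.85 m

1.85 m


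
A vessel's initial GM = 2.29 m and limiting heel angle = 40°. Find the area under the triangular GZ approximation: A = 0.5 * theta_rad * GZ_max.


Formula: GZ_max = GM * sin(theta); Area = 0.5 * theta_rad * GZ_max
Step 1 — GZ_max = 2.29 * sin(40°) = 2.29 * 0.642788 = 1.471985 m
Step 2 — theta_rad = 40 * pi/180 = 0.698132 rad
Step 3 — Area = 0.5 * 0.698132 * 1.471985 ≈ 0.51382 m·rad (5 s.f.)

0.51382 m·rad


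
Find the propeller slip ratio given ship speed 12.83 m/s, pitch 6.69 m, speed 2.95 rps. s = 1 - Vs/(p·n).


Formula: s = 1 - Vs / (p * n)
Step 1 — p * n = 6.69 * 2.95 = 19.7355
Step 2 — Vs / (p*n) = 12.83 / 19.7355 = 0.650098 (6 d.p.)
Step 3 — s = 1 - 0.650098 = 0.349902

0.349902


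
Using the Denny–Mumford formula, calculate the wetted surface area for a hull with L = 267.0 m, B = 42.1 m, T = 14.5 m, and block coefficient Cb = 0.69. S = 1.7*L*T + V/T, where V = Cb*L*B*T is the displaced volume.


Formula: S = 1.7*L*T + V/T with V = Cb*L*B*T, i.e. S = L * (1.7*T + Cb*B)
Step 1 — 1.7*T = 1.7 * 14.5 = 24.65 m
Step 2 — Cb*B = 0.69 * 42.1 = 29.049 m
Step 3 — 1.7*T + Cb*B = 24.65 + 29.049 = 53.699 m
Step 4 — S = 267.0 * 53.699 ≈ 14338 m^2 (5 s.f.)

14338 m^2


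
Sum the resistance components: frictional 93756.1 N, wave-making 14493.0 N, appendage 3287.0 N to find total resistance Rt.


Formula: Rt = Rf + Rw + Ra
Substituting: Rt = 93756.1 + 14493.0 + 3287.0
Result: Rt = 111536.1 N

111536.1 N


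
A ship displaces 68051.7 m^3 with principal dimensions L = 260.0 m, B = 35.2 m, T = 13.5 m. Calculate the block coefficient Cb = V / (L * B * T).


Formula: Cb = V / (L * B * T)
Step 1 — L * B * T = 260.0 * 35.2 * 13.5 = 123552.0 m^3
Step 2 — Cb = 68051.7 / 123552.0 ≈ 0.55079 (5 s.f.)

0.55079


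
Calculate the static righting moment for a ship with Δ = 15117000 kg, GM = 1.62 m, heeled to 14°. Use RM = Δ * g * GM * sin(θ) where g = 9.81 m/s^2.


Formula: GZ = GM * sin(theta); RM = disp * g * GZ
Step 1 — GZ = 1.62 * sin(14°) = 1.62 * 0.241922 = 0.391914 m
Step 2 — RM = 15117000 * 9.81 * 0.391914 ≈ 58120000 N·m (5 s.f.)

58120000 N·m


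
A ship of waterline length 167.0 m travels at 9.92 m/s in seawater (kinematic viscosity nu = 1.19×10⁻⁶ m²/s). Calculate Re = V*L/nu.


Formula: Re = V * L / nu
Step 1 — V * L = 9.92 * 167.0 = 1656.64 m^2/s
Step 2 — Re = 1656.64 / 1.19e-6 = 1.39e+09

1.39e+09


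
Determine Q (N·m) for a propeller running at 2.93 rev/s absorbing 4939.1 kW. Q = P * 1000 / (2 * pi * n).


Formula: Q = P_W / (2 * pi * n)
Step 1 — P_W = 4939.1 kW * 1000 = 4939100.0 W
Step 2 — 2 * pi * n = 2 * pi * 2.93 = 18.409733
Step 3 — Q = 4939100.0 / 18.409733 ≈ 268290 N·m (5 s.f.)

268290 N·m


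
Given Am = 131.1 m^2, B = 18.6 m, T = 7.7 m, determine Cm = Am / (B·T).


Formula: Cm = Am / (B * T)
Step 1 — B * T = 18.6 * 7.7 = 143.22 m^2
Step 2 — Cm = 131.1 / 143.22 ≈ 0.91537 (5 s.f.)

0.91537


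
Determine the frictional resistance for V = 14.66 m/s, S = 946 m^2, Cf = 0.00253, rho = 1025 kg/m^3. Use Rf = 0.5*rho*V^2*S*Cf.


Formula: Rf = 0.5 * rho * V^2 * S * Cf
Step 1 — V^2 = 14.66^2 = 214.9156
Step 2 — 0.5 * rho * V^2 = 0.5 * 1025 * 214.9156 = 110144.245
Step 3 — Rf = 110144.245 * 946 * 0.00253 ≈ 263620 N (5 s.f.)

263620 N


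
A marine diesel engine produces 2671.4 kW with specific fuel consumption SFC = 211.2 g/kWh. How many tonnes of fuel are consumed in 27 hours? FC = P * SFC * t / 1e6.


Formula: FC (tonnes) = P * SFC * t / 1,000,000
Step 1 — P * SFC * t = 2671.4 * 211.2 * 27 = 15233391.36 g
Step 2 — FC (tonnes) = 15233391.36 / 1,000,000 ≈ 15.233 tonnes (5 s.f.)

15.233 tonnes
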